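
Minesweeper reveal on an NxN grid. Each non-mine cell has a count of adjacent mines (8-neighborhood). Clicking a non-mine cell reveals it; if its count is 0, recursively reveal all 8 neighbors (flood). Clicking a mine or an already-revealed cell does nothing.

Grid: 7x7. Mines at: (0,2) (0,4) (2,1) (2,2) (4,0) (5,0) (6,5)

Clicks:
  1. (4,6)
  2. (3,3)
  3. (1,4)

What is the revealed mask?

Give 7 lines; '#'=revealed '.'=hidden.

Click 1 (4,6) count=0: revealed 32 new [(0,5) (0,6) (1,3) (1,4) (1,5) (1,6) (2,3) (2,4) (2,5) (2,6) (3,1) (3,2) (3,3) (3,4) (3,5) (3,6) (4,1) (4,2) (4,3) (4,4) (4,5) (4,6) (5,1) (5,2) (5,3) (5,4) (5,5) (5,6) (6,1) (6,2) (6,3) (6,4)] -> total=32
Click 2 (3,3) count=1: revealed 0 new [(none)] -> total=32
Click 3 (1,4) count=1: revealed 0 new [(none)] -> total=32

Answer: .....##
...####
...####
.######
.######
.######
.####..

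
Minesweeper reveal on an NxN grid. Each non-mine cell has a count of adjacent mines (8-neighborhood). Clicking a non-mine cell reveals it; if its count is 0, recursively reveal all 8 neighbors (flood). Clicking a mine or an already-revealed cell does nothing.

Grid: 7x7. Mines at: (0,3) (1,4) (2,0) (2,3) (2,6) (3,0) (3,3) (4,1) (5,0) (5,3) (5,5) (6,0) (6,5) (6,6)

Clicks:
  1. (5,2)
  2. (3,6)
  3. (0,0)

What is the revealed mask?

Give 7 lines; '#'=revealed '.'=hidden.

Answer: ###....
###....
.......
......#
.......
..#....
.......

Derivation:
Click 1 (5,2) count=2: revealed 1 new [(5,2)] -> total=1
Click 2 (3,6) count=1: revealed 1 new [(3,6)] -> total=2
Click 3 (0,0) count=0: revealed 6 new [(0,0) (0,1) (0,2) (1,0) (1,1) (1,2)] -> total=8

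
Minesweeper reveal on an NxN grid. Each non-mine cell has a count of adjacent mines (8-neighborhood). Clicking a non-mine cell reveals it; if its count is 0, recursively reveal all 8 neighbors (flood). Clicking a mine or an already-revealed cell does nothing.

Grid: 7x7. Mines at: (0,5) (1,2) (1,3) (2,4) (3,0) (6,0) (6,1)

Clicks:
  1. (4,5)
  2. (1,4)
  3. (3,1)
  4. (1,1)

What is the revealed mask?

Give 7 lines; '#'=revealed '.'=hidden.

Answer: .......
.#..###
.###.##
.######
.######
.######
..#####

Derivation:
Click 1 (4,5) count=0: revealed 30 new [(1,5) (1,6) (2,1) (2,2) (2,3) (2,5) (2,6) (3,1) (3,2) (3,3) (3,4) (3,5) (3,6) (4,1) (4,2) (4,3) (4,4) (4,5) (4,6) (5,1) (5,2) (5,3) (5,4) (5,5) (5,6) (6,2) (6,3) (6,4) (6,5) (6,6)] -> total=30
Click 2 (1,4) count=3: revealed 1 new [(1,4)] -> total=31
Click 3 (3,1) count=1: revealed 0 new [(none)] -> total=31
Click 4 (1,1) count=1: revealed 1 new [(1,1)] -> total=32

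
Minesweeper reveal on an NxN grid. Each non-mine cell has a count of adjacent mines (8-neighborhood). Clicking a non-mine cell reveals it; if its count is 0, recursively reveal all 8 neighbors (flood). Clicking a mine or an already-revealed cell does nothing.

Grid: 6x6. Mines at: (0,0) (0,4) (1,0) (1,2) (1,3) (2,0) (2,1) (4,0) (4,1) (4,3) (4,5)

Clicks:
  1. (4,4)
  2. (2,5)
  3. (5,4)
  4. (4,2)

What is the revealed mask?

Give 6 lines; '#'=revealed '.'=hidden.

Answer: ......
....##
....##
....##
..#.#.
....#.

Derivation:
Click 1 (4,4) count=2: revealed 1 new [(4,4)] -> total=1
Click 2 (2,5) count=0: revealed 6 new [(1,4) (1,5) (2,4) (2,5) (3,4) (3,5)] -> total=7
Click 3 (5,4) count=2: revealed 1 new [(5,4)] -> total=8
Click 4 (4,2) count=2: revealed 1 new [(4,2)] -> total=9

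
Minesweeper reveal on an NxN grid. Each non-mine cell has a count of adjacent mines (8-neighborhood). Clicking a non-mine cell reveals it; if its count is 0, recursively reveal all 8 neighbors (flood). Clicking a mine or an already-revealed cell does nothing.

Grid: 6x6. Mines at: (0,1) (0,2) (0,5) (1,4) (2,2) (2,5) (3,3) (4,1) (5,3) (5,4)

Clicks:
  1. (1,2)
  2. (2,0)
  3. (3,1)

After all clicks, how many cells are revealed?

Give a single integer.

Click 1 (1,2) count=3: revealed 1 new [(1,2)] -> total=1
Click 2 (2,0) count=0: revealed 6 new [(1,0) (1,1) (2,0) (2,1) (3,0) (3,1)] -> total=7
Click 3 (3,1) count=2: revealed 0 new [(none)] -> total=7

Answer: 7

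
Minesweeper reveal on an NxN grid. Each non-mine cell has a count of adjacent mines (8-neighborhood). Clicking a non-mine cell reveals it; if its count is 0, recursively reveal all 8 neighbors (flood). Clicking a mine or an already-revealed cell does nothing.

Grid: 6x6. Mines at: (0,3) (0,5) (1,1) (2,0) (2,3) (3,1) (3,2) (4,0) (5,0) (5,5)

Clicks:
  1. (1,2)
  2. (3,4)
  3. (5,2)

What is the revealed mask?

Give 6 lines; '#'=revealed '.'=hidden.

Answer: ......
..#...
......
....#.
.####.
.####.

Derivation:
Click 1 (1,2) count=3: revealed 1 new [(1,2)] -> total=1
Click 2 (3,4) count=1: revealed 1 new [(3,4)] -> total=2
Click 3 (5,2) count=0: revealed 8 new [(4,1) (4,2) (4,3) (4,4) (5,1) (5,2) (5,3) (5,4)] -> total=10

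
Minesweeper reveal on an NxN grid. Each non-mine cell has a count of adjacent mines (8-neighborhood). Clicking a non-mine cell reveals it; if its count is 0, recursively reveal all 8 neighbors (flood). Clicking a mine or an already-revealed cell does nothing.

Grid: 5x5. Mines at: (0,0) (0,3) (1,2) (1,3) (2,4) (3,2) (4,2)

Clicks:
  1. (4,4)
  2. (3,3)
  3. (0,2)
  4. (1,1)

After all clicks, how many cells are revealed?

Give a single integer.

Answer: 6

Derivation:
Click 1 (4,4) count=0: revealed 4 new [(3,3) (3,4) (4,3) (4,4)] -> total=4
Click 2 (3,3) count=3: revealed 0 new [(none)] -> total=4
Click 3 (0,2) count=3: revealed 1 new [(0,2)] -> total=5
Click 4 (1,1) count=2: revealed 1 new [(1,1)] -> total=6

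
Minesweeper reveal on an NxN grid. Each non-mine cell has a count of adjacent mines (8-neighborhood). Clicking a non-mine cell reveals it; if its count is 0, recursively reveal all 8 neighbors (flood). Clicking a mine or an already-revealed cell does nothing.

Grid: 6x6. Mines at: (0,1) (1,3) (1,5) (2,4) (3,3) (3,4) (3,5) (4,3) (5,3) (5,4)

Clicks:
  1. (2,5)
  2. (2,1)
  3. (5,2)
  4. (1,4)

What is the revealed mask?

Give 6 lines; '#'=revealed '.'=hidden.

Click 1 (2,5) count=4: revealed 1 new [(2,5)] -> total=1
Click 2 (2,1) count=0: revealed 15 new [(1,0) (1,1) (1,2) (2,0) (2,1) (2,2) (3,0) (3,1) (3,2) (4,0) (4,1) (4,2) (5,0) (5,1) (5,2)] -> total=16
Click 3 (5,2) count=2: revealed 0 new [(none)] -> total=16
Click 4 (1,4) count=3: revealed 1 new [(1,4)] -> total=17

Answer: ......
###.#.
###..#
###...
###...
###...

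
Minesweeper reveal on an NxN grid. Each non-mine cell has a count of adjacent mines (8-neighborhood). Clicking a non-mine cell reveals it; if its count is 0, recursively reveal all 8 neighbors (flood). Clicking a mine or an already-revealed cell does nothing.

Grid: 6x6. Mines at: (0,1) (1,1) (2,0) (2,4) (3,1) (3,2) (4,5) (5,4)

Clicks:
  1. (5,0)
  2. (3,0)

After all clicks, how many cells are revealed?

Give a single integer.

Click 1 (5,0) count=0: revealed 8 new [(4,0) (4,1) (4,2) (4,3) (5,0) (5,1) (5,2) (5,3)] -> total=8
Click 2 (3,0) count=2: revealed 1 new [(3,0)] -> total=9

Answer: 9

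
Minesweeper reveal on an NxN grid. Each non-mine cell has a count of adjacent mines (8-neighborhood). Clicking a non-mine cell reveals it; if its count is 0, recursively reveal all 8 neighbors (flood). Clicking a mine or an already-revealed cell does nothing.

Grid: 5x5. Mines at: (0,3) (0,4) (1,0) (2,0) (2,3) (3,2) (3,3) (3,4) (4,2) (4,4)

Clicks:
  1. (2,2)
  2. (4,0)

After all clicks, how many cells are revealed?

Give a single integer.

Click 1 (2,2) count=3: revealed 1 new [(2,2)] -> total=1
Click 2 (4,0) count=0: revealed 4 new [(3,0) (3,1) (4,0) (4,1)] -> total=5

Answer: 5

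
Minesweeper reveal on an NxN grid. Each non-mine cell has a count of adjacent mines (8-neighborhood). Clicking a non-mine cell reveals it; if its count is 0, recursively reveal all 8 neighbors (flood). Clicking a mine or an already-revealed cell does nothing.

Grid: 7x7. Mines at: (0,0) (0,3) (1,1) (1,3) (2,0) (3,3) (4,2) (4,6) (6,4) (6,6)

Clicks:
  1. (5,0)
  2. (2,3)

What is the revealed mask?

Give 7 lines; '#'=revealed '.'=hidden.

Answer: .......
.......
...#...
##.....
##.....
####...
####...

Derivation:
Click 1 (5,0) count=0: revealed 12 new [(3,0) (3,1) (4,0) (4,1) (5,0) (5,1) (5,2) (5,3) (6,0) (6,1) (6,2) (6,3)] -> total=12
Click 2 (2,3) count=2: revealed 1 new [(2,3)] -> total=13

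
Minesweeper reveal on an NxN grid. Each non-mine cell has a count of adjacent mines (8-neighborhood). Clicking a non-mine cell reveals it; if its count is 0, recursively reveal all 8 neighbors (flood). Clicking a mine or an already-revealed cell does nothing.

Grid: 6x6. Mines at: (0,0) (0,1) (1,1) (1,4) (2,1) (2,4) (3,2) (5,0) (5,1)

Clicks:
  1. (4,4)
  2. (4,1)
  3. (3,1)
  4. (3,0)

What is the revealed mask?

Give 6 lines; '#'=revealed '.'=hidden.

Click 1 (4,4) count=0: revealed 11 new [(3,3) (3,4) (3,5) (4,2) (4,3) (4,4) (4,5) (5,2) (5,3) (5,4) (5,5)] -> total=11
Click 2 (4,1) count=3: revealed 1 new [(4,1)] -> total=12
Click 3 (3,1) count=2: revealed 1 new [(3,1)] -> total=13
Click 4 (3,0) count=1: revealed 1 new [(3,0)] -> total=14

Answer: ......
......
......
##.###
.#####
..####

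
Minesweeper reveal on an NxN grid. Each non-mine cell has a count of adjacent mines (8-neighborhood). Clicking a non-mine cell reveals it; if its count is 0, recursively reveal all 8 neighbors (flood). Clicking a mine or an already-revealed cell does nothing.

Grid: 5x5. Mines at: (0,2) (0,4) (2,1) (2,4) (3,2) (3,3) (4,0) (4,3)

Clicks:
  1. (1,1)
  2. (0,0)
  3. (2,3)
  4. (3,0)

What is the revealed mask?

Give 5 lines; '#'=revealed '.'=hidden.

Answer: ##...
##...
...#.
#....
.....

Derivation:
Click 1 (1,1) count=2: revealed 1 new [(1,1)] -> total=1
Click 2 (0,0) count=0: revealed 3 new [(0,0) (0,1) (1,0)] -> total=4
Click 3 (2,3) count=3: revealed 1 new [(2,3)] -> total=5
Click 4 (3,0) count=2: revealed 1 new [(3,0)] -> total=6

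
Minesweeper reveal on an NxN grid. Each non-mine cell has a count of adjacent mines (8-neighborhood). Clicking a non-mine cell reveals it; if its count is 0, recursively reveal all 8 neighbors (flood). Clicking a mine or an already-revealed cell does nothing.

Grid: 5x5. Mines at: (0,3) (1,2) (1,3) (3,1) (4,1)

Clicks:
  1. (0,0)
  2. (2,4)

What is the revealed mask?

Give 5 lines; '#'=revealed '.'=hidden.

Click 1 (0,0) count=0: revealed 6 new [(0,0) (0,1) (1,0) (1,1) (2,0) (2,1)] -> total=6
Click 2 (2,4) count=1: revealed 1 new [(2,4)] -> total=7

Answer: ##...
##...
##..#
.....
.....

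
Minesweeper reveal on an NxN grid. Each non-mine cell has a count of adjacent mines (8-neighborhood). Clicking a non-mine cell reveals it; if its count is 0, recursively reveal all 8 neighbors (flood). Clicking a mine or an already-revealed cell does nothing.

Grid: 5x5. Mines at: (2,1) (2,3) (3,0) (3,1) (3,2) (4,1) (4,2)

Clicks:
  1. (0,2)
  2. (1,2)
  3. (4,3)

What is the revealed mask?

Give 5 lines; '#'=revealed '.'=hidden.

Click 1 (0,2) count=0: revealed 10 new [(0,0) (0,1) (0,2) (0,3) (0,4) (1,0) (1,1) (1,2) (1,3) (1,4)] -> total=10
Click 2 (1,2) count=2: revealed 0 new [(none)] -> total=10
Click 3 (4,3) count=2: revealed 1 new [(4,3)] -> total=11

Answer: #####
#####
.....
.....
...#.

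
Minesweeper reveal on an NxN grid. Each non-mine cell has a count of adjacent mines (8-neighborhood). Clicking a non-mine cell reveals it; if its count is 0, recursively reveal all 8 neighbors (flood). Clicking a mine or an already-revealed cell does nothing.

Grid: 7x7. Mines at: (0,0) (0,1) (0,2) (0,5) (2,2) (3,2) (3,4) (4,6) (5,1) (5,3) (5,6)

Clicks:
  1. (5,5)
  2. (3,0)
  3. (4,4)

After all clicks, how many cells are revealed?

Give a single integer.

Answer: 10

Derivation:
Click 1 (5,5) count=2: revealed 1 new [(5,5)] -> total=1
Click 2 (3,0) count=0: revealed 8 new [(1,0) (1,1) (2,0) (2,1) (3,0) (3,1) (4,0) (4,1)] -> total=9
Click 3 (4,4) count=2: revealed 1 new [(4,4)] -> total=10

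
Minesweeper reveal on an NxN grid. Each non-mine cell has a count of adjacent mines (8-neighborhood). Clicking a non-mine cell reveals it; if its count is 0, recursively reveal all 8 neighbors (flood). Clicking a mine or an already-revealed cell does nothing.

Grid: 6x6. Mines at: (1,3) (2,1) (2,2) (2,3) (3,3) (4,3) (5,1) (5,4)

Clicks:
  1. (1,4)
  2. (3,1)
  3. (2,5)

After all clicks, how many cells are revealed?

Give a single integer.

Answer: 11

Derivation:
Click 1 (1,4) count=2: revealed 1 new [(1,4)] -> total=1
Click 2 (3,1) count=2: revealed 1 new [(3,1)] -> total=2
Click 3 (2,5) count=0: revealed 9 new [(0,4) (0,5) (1,5) (2,4) (2,5) (3,4) (3,5) (4,4) (4,5)] -> total=11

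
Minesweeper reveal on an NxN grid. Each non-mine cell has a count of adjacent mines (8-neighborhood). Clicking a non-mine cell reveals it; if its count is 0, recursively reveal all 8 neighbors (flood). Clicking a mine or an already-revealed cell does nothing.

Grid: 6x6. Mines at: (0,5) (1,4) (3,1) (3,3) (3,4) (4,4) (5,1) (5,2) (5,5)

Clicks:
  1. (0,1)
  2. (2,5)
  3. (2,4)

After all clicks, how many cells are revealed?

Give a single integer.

Click 1 (0,1) count=0: revealed 12 new [(0,0) (0,1) (0,2) (0,3) (1,0) (1,1) (1,2) (1,3) (2,0) (2,1) (2,2) (2,3)] -> total=12
Click 2 (2,5) count=2: revealed 1 new [(2,5)] -> total=13
Click 3 (2,4) count=3: revealed 1 new [(2,4)] -> total=14

Answer: 14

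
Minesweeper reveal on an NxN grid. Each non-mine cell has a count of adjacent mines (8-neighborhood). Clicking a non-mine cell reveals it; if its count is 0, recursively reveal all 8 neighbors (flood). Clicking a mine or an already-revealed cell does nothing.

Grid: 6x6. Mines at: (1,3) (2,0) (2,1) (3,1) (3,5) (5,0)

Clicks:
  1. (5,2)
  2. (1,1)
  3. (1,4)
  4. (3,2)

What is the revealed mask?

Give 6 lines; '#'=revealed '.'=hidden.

Click 1 (5,2) count=0: revealed 16 new [(2,2) (2,3) (2,4) (3,2) (3,3) (3,4) (4,1) (4,2) (4,3) (4,4) (4,5) (5,1) (5,2) (5,3) (5,4) (5,5)] -> total=16
Click 2 (1,1) count=2: revealed 1 new [(1,1)] -> total=17
Click 3 (1,4) count=1: revealed 1 new [(1,4)] -> total=18
Click 4 (3,2) count=2: revealed 0 new [(none)] -> total=18

Answer: ......
.#..#.
..###.
..###.
.#####
.#####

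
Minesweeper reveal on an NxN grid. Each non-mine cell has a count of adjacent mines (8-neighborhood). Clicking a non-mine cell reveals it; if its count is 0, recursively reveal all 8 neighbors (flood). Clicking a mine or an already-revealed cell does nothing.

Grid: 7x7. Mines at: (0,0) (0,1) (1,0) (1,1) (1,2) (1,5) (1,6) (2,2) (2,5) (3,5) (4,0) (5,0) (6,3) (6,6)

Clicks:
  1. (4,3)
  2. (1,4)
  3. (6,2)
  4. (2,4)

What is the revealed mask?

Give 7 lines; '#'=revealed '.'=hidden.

Answer: .......
....#..
....#..
.####..
.####..
.####..
..#....

Derivation:
Click 1 (4,3) count=0: revealed 12 new [(3,1) (3,2) (3,3) (3,4) (4,1) (4,2) (4,3) (4,4) (5,1) (5,2) (5,3) (5,4)] -> total=12
Click 2 (1,4) count=2: revealed 1 new [(1,4)] -> total=13
Click 3 (6,2) count=1: revealed 1 new [(6,2)] -> total=14
Click 4 (2,4) count=3: revealed 1 new [(2,4)] -> total=15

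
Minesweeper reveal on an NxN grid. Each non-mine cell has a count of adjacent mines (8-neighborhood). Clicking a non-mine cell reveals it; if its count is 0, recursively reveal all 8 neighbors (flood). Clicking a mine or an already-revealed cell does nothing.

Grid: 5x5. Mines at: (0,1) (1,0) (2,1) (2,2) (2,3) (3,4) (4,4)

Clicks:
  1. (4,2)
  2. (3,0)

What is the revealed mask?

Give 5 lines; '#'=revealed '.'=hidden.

Answer: .....
.....
.....
####.
####.

Derivation:
Click 1 (4,2) count=0: revealed 8 new [(3,0) (3,1) (3,2) (3,3) (4,0) (4,1) (4,2) (4,3)] -> total=8
Click 2 (3,0) count=1: revealed 0 new [(none)] -> total=8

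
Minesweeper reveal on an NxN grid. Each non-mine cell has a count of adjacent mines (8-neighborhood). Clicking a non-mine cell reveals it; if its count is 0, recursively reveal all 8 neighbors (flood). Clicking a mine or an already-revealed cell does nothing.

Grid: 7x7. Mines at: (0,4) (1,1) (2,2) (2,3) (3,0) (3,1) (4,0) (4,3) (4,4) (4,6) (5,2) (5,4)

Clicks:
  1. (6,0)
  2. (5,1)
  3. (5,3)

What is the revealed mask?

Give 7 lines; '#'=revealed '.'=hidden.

Answer: .......
.......
.......
.......
.......
##.#...
##.....

Derivation:
Click 1 (6,0) count=0: revealed 4 new [(5,0) (5,1) (6,0) (6,1)] -> total=4
Click 2 (5,1) count=2: revealed 0 new [(none)] -> total=4
Click 3 (5,3) count=4: revealed 1 new [(5,3)] -> total=5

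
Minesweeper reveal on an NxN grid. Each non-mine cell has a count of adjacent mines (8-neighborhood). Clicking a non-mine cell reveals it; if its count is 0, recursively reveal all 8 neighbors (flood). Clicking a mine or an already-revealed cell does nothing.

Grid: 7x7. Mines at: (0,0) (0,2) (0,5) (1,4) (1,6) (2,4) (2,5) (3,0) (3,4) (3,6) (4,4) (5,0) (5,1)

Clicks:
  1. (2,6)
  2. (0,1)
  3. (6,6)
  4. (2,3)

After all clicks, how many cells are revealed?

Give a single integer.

Answer: 15

Derivation:
Click 1 (2,6) count=3: revealed 1 new [(2,6)] -> total=1
Click 2 (0,1) count=2: revealed 1 new [(0,1)] -> total=2
Click 3 (6,6) count=0: revealed 12 new [(4,5) (4,6) (5,2) (5,3) (5,4) (5,5) (5,6) (6,2) (6,3) (6,4) (6,5) (6,6)] -> total=14
Click 4 (2,3) count=3: revealed 1 new [(2,3)] -> total=15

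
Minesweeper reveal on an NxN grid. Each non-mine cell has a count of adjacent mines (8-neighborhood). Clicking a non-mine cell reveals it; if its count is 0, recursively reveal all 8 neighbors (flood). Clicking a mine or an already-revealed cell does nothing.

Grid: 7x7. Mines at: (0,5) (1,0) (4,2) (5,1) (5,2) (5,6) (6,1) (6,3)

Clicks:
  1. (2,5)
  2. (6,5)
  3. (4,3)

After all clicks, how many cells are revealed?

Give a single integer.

Click 1 (2,5) count=0: revealed 29 new [(0,1) (0,2) (0,3) (0,4) (1,1) (1,2) (1,3) (1,4) (1,5) (1,6) (2,1) (2,2) (2,3) (2,4) (2,5) (2,6) (3,1) (3,2) (3,3) (3,4) (3,5) (3,6) (4,3) (4,4) (4,5) (4,6) (5,3) (5,4) (5,5)] -> total=29
Click 2 (6,5) count=1: revealed 1 new [(6,5)] -> total=30
Click 3 (4,3) count=2: revealed 0 new [(none)] -> total=30

Answer: 30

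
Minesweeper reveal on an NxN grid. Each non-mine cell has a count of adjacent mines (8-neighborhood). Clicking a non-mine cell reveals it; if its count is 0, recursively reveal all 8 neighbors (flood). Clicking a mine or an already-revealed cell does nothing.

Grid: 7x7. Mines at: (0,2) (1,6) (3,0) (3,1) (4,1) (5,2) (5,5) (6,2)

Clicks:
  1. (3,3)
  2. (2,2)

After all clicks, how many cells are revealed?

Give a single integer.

Click 1 (3,3) count=0: revealed 22 new [(0,3) (0,4) (0,5) (1,2) (1,3) (1,4) (1,5) (2,2) (2,3) (2,4) (2,5) (2,6) (3,2) (3,3) (3,4) (3,5) (3,6) (4,2) (4,3) (4,4) (4,5) (4,6)] -> total=22
Click 2 (2,2) count=1: revealed 0 new [(none)] -> total=22

Answer: 22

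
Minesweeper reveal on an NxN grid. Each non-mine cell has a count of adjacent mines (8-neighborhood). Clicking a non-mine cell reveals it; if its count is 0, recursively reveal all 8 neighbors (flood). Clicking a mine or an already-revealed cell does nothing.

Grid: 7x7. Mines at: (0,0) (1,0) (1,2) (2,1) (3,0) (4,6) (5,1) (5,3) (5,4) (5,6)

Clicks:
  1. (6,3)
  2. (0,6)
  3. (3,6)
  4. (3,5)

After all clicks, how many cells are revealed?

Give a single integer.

Answer: 23

Derivation:
Click 1 (6,3) count=2: revealed 1 new [(6,3)] -> total=1
Click 2 (0,6) count=0: revealed 22 new [(0,3) (0,4) (0,5) (0,6) (1,3) (1,4) (1,5) (1,6) (2,2) (2,3) (2,4) (2,5) (2,6) (3,2) (3,3) (3,4) (3,5) (3,6) (4,2) (4,3) (4,4) (4,5)] -> total=23
Click 3 (3,6) count=1: revealed 0 new [(none)] -> total=23
Click 4 (3,5) count=1: revealed 0 new [(none)] -> total=23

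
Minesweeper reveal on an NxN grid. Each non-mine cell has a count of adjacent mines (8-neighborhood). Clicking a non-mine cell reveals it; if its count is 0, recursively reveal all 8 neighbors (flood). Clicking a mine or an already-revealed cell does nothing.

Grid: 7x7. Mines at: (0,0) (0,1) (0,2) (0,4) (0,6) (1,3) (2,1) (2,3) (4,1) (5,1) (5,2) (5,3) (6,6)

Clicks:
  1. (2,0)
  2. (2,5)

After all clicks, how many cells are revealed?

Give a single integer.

Click 1 (2,0) count=1: revealed 1 new [(2,0)] -> total=1
Click 2 (2,5) count=0: revealed 15 new [(1,4) (1,5) (1,6) (2,4) (2,5) (2,6) (3,4) (3,5) (3,6) (4,4) (4,5) (4,6) (5,4) (5,5) (5,6)] -> total=16

Answer: 16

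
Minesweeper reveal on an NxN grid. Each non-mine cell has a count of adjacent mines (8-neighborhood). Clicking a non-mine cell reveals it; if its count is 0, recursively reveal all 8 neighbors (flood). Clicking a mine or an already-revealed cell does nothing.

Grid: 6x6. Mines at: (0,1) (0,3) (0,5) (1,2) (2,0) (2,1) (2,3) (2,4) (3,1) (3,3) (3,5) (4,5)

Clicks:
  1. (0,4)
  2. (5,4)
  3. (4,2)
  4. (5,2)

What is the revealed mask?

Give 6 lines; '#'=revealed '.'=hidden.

Click 1 (0,4) count=2: revealed 1 new [(0,4)] -> total=1
Click 2 (5,4) count=1: revealed 1 new [(5,4)] -> total=2
Click 3 (4,2) count=2: revealed 1 new [(4,2)] -> total=3
Click 4 (5,2) count=0: revealed 8 new [(4,0) (4,1) (4,3) (4,4) (5,0) (5,1) (5,2) (5,3)] -> total=11

Answer: ....#.
......
......
......
#####.
#####.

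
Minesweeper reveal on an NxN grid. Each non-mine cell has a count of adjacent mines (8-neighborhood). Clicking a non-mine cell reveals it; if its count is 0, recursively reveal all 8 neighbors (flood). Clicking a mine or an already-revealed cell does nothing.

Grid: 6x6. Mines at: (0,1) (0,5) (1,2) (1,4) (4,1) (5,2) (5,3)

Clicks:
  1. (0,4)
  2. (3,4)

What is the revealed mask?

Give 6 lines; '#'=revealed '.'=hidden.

Answer: ....#.
......
..####
..####
..####
....##

Derivation:
Click 1 (0,4) count=2: revealed 1 new [(0,4)] -> total=1
Click 2 (3,4) count=0: revealed 14 new [(2,2) (2,3) (2,4) (2,5) (3,2) (3,3) (3,4) (3,5) (4,2) (4,3) (4,4) (4,5) (5,4) (5,5)] -> total=15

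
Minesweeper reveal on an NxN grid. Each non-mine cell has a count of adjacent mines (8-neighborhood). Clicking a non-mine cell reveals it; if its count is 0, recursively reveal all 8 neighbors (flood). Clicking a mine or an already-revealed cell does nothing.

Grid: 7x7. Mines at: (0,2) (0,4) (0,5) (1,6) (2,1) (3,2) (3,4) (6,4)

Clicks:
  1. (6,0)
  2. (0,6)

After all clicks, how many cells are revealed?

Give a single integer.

Click 1 (6,0) count=0: revealed 14 new [(3,0) (3,1) (4,0) (4,1) (4,2) (4,3) (5,0) (5,1) (5,2) (5,3) (6,0) (6,1) (6,2) (6,3)] -> total=14
Click 2 (0,6) count=2: revealed 1 new [(0,6)] -> total=15

Answer: 15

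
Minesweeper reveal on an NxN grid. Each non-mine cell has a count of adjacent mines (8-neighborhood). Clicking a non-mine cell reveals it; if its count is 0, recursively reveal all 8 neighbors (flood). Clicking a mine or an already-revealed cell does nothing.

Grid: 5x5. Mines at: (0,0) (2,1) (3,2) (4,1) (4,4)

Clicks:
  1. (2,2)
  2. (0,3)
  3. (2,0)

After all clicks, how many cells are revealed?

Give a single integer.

Click 1 (2,2) count=2: revealed 1 new [(2,2)] -> total=1
Click 2 (0,3) count=0: revealed 12 new [(0,1) (0,2) (0,3) (0,4) (1,1) (1,2) (1,3) (1,4) (2,3) (2,4) (3,3) (3,4)] -> total=13
Click 3 (2,0) count=1: revealed 1 new [(2,0)] -> total=14

Answer: 14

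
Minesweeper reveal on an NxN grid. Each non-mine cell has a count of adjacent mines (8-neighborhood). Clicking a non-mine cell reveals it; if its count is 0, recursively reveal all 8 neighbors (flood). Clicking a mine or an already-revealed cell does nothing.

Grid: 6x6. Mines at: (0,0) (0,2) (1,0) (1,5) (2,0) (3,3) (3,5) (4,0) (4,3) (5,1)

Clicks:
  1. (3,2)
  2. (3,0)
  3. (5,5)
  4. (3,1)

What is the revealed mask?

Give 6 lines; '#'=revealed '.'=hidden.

Answer: ......
......
......
###...
....##
....##

Derivation:
Click 1 (3,2) count=2: revealed 1 new [(3,2)] -> total=1
Click 2 (3,0) count=2: revealed 1 new [(3,0)] -> total=2
Click 3 (5,5) count=0: revealed 4 new [(4,4) (4,5) (5,4) (5,5)] -> total=6
Click 4 (3,1) count=2: revealed 1 new [(3,1)] -> total=7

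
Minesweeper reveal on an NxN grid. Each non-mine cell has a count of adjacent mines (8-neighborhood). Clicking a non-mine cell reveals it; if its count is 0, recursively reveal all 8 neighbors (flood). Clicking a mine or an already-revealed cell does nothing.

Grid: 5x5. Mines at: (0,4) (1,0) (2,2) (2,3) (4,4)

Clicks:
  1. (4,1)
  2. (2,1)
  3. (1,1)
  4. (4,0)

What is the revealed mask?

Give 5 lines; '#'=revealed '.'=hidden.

Answer: .....
.#...
##...
####.
####.

Derivation:
Click 1 (4,1) count=0: revealed 10 new [(2,0) (2,1) (3,0) (3,1) (3,2) (3,3) (4,0) (4,1) (4,2) (4,3)] -> total=10
Click 2 (2,1) count=2: revealed 0 new [(none)] -> total=10
Click 3 (1,1) count=2: revealed 1 new [(1,1)] -> total=11
Click 4 (4,0) count=0: revealed 0 new [(none)] -> total=11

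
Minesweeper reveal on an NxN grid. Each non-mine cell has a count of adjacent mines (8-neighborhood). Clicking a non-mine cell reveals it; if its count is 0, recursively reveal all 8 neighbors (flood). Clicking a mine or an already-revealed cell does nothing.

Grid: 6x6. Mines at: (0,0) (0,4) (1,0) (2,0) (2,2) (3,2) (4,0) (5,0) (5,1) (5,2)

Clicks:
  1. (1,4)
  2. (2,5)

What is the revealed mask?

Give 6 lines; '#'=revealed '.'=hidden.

Click 1 (1,4) count=1: revealed 1 new [(1,4)] -> total=1
Click 2 (2,5) count=0: revealed 14 new [(1,3) (1,5) (2,3) (2,4) (2,5) (3,3) (3,4) (3,5) (4,3) (4,4) (4,5) (5,3) (5,4) (5,5)] -> total=15

Answer: ......
...###
...###
...###
...###
...###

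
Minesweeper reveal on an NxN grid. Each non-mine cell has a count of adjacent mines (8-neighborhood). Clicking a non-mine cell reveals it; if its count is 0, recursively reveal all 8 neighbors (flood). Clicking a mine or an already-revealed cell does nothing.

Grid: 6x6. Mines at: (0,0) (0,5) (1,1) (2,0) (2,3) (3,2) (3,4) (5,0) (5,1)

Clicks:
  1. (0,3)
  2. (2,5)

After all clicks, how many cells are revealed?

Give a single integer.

Answer: 7

Derivation:
Click 1 (0,3) count=0: revealed 6 new [(0,2) (0,3) (0,4) (1,2) (1,3) (1,4)] -> total=6
Click 2 (2,5) count=1: revealed 1 new [(2,5)] -> total=7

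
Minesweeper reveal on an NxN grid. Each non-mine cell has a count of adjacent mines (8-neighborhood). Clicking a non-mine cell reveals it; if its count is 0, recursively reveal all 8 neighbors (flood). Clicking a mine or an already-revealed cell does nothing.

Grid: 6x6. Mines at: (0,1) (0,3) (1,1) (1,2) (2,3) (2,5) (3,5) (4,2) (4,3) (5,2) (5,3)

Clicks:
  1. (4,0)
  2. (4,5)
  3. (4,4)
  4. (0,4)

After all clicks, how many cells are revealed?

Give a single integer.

Answer: 11

Derivation:
Click 1 (4,0) count=0: revealed 8 new [(2,0) (2,1) (3,0) (3,1) (4,0) (4,1) (5,0) (5,1)] -> total=8
Click 2 (4,5) count=1: revealed 1 new [(4,5)] -> total=9
Click 3 (4,4) count=3: revealed 1 new [(4,4)] -> total=10
Click 4 (0,4) count=1: revealed 1 new [(0,4)] -> total=11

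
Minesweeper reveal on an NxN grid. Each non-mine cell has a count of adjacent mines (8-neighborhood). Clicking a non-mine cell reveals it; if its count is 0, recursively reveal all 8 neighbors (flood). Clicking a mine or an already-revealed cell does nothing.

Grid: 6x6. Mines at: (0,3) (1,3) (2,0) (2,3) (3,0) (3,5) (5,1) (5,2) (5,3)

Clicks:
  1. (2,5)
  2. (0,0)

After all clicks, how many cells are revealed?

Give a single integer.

Click 1 (2,5) count=1: revealed 1 new [(2,5)] -> total=1
Click 2 (0,0) count=0: revealed 6 new [(0,0) (0,1) (0,2) (1,0) (1,1) (1,2)] -> total=7

Answer: 7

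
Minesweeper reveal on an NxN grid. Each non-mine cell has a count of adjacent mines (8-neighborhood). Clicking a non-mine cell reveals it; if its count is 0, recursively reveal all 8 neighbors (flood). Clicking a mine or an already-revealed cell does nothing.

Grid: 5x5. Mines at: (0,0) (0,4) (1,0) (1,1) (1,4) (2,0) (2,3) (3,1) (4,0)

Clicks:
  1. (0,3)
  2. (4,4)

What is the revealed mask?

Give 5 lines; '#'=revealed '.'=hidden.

Click 1 (0,3) count=2: revealed 1 new [(0,3)] -> total=1
Click 2 (4,4) count=0: revealed 6 new [(3,2) (3,3) (3,4) (4,2) (4,3) (4,4)] -> total=7

Answer: ...#.
.....
.....
..###
..###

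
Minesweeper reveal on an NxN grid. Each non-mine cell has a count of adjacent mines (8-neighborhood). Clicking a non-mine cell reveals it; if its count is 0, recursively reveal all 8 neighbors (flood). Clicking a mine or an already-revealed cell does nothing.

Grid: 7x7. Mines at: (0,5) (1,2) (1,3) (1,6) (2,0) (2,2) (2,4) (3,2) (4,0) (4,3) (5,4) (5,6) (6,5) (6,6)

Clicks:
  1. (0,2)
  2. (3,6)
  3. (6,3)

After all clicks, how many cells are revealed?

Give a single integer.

Answer: 8

Derivation:
Click 1 (0,2) count=2: revealed 1 new [(0,2)] -> total=1
Click 2 (3,6) count=0: revealed 6 new [(2,5) (2,6) (3,5) (3,6) (4,5) (4,6)] -> total=7
Click 3 (6,3) count=1: revealed 1 new [(6,3)] -> total=8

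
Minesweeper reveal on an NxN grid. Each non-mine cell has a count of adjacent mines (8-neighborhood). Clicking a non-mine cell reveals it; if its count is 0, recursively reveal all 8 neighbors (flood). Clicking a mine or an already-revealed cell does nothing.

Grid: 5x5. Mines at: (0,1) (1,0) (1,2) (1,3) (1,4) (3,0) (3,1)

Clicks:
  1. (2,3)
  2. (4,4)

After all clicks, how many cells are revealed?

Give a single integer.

Answer: 9

Derivation:
Click 1 (2,3) count=3: revealed 1 new [(2,3)] -> total=1
Click 2 (4,4) count=0: revealed 8 new [(2,2) (2,4) (3,2) (3,3) (3,4) (4,2) (4,3) (4,4)] -> total=9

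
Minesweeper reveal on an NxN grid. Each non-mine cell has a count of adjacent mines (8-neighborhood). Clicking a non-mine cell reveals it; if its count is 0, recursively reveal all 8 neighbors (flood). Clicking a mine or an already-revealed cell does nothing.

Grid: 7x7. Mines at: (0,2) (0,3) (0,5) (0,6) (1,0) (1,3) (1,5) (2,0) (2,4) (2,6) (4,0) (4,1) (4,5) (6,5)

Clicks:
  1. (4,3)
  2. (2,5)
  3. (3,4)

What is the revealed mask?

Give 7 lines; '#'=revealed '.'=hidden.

Click 1 (4,3) count=0: revealed 16 new [(3,2) (3,3) (3,4) (4,2) (4,3) (4,4) (5,0) (5,1) (5,2) (5,3) (5,4) (6,0) (6,1) (6,2) (6,3) (6,4)] -> total=16
Click 2 (2,5) count=3: revealed 1 new [(2,5)] -> total=17
Click 3 (3,4) count=2: revealed 0 new [(none)] -> total=17

Answer: .......
.......
.....#.
..###..
..###..
#####..
#####..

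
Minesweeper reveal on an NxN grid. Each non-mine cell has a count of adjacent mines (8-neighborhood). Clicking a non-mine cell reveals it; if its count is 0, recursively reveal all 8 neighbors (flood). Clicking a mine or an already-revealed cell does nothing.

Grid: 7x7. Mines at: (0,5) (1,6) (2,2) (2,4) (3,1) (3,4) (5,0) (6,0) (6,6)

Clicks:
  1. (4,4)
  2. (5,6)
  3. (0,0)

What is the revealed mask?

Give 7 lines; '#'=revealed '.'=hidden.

Answer: #####..
#####..
##.....
.......
....#..
......#
.......

Derivation:
Click 1 (4,4) count=1: revealed 1 new [(4,4)] -> total=1
Click 2 (5,6) count=1: revealed 1 new [(5,6)] -> total=2
Click 3 (0,0) count=0: revealed 12 new [(0,0) (0,1) (0,2) (0,3) (0,4) (1,0) (1,1) (1,2) (1,3) (1,4) (2,0) (2,1)] -> total=14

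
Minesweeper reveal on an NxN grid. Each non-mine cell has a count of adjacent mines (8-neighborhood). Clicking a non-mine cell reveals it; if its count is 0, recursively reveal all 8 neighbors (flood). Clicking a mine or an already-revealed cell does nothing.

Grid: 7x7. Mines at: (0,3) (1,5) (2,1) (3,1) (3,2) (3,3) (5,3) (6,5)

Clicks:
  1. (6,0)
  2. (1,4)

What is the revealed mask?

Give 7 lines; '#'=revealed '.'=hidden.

Click 1 (6,0) count=0: revealed 9 new [(4,0) (4,1) (4,2) (5,0) (5,1) (5,2) (6,0) (6,1) (6,2)] -> total=9
Click 2 (1,4) count=2: revealed 1 new [(1,4)] -> total=10

Answer: .......
....#..
.......
.......
###....
###....
###....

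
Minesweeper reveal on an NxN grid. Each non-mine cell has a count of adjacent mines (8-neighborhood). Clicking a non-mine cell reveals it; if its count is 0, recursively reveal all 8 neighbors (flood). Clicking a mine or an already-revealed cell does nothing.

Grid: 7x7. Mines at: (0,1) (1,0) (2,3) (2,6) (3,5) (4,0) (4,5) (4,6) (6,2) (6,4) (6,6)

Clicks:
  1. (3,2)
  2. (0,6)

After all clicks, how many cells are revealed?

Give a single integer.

Click 1 (3,2) count=1: revealed 1 new [(3,2)] -> total=1
Click 2 (0,6) count=0: revealed 10 new [(0,2) (0,3) (0,4) (0,5) (0,6) (1,2) (1,3) (1,4) (1,5) (1,6)] -> total=11

Answer: 11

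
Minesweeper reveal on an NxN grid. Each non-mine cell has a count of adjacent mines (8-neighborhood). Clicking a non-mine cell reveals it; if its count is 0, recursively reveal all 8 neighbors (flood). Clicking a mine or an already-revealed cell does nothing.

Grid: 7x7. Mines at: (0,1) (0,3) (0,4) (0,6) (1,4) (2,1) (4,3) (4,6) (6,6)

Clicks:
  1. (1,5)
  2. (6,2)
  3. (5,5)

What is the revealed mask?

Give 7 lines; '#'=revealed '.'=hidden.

Click 1 (1,5) count=3: revealed 1 new [(1,5)] -> total=1
Click 2 (6,2) count=0: revealed 18 new [(3,0) (3,1) (3,2) (4,0) (4,1) (4,2) (5,0) (5,1) (5,2) (5,3) (5,4) (5,5) (6,0) (6,1) (6,2) (6,3) (6,4) (6,5)] -> total=19
Click 3 (5,5) count=2: revealed 0 new [(none)] -> total=19

Answer: .......
.....#.
.......
###....
###....
######.
######.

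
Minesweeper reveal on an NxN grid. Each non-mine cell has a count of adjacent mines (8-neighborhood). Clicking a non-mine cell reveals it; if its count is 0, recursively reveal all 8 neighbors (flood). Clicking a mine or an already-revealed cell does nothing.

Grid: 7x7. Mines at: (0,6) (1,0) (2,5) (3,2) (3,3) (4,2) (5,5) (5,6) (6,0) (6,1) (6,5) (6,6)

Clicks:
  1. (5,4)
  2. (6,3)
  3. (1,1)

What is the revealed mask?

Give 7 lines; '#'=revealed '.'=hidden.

Click 1 (5,4) count=2: revealed 1 new [(5,4)] -> total=1
Click 2 (6,3) count=0: revealed 5 new [(5,2) (5,3) (6,2) (6,3) (6,4)] -> total=6
Click 3 (1,1) count=1: revealed 1 new [(1,1)] -> total=7

Answer: .......
.#.....
.......
.......
.......
..###..
..###..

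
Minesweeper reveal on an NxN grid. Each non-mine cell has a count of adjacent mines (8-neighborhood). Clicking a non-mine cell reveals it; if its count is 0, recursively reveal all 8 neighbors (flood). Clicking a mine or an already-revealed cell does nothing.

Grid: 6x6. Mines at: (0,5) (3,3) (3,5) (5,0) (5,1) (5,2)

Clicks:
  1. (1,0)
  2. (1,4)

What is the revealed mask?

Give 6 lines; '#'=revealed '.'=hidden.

Answer: #####.
#####.
#####.
###...
###...
......

Derivation:
Click 1 (1,0) count=0: revealed 21 new [(0,0) (0,1) (0,2) (0,3) (0,4) (1,0) (1,1) (1,2) (1,3) (1,4) (2,0) (2,1) (2,2) (2,3) (2,4) (3,0) (3,1) (3,2) (4,0) (4,1) (4,2)] -> total=21
Click 2 (1,4) count=1: revealed 0 new [(none)] -> total=21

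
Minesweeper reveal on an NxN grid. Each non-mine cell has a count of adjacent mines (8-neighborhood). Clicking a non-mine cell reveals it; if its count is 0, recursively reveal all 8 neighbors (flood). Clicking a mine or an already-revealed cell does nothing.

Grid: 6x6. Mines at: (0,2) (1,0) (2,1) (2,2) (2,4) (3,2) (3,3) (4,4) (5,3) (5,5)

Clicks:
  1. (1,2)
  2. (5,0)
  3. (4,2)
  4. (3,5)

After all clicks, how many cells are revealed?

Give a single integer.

Answer: 10

Derivation:
Click 1 (1,2) count=3: revealed 1 new [(1,2)] -> total=1
Click 2 (5,0) count=0: revealed 8 new [(3,0) (3,1) (4,0) (4,1) (4,2) (5,0) (5,1) (5,2)] -> total=9
Click 3 (4,2) count=3: revealed 0 new [(none)] -> total=9
Click 4 (3,5) count=2: revealed 1 new [(3,5)] -> total=10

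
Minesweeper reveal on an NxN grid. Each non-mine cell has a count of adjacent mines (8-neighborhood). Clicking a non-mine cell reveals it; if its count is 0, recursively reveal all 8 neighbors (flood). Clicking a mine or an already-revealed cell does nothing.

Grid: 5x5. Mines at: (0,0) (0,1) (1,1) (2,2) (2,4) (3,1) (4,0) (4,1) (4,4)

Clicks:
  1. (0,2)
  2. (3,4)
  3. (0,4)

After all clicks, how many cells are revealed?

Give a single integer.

Click 1 (0,2) count=2: revealed 1 new [(0,2)] -> total=1
Click 2 (3,4) count=2: revealed 1 new [(3,4)] -> total=2
Click 3 (0,4) count=0: revealed 5 new [(0,3) (0,4) (1,2) (1,3) (1,4)] -> total=7

Answer: 7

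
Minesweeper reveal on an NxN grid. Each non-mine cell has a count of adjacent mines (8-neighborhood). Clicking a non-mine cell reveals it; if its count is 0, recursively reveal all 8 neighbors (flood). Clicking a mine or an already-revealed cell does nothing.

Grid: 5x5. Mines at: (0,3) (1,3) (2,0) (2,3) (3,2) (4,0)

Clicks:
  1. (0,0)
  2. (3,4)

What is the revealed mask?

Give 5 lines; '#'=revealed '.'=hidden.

Answer: ###..
###..
.....
....#
.....

Derivation:
Click 1 (0,0) count=0: revealed 6 new [(0,0) (0,1) (0,2) (1,0) (1,1) (1,2)] -> total=6
Click 2 (3,4) count=1: revealed 1 new [(3,4)] -> total=7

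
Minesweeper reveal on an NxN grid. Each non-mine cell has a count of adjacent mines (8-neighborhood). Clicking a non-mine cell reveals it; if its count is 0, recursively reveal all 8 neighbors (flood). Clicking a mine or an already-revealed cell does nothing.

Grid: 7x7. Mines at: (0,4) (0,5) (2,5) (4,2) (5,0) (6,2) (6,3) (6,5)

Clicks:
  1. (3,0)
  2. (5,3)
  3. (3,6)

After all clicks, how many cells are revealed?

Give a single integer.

Click 1 (3,0) count=0: revealed 21 new [(0,0) (0,1) (0,2) (0,3) (1,0) (1,1) (1,2) (1,3) (1,4) (2,0) (2,1) (2,2) (2,3) (2,4) (3,0) (3,1) (3,2) (3,3) (3,4) (4,0) (4,1)] -> total=21
Click 2 (5,3) count=3: revealed 1 new [(5,3)] -> total=22
Click 3 (3,6) count=1: revealed 1 new [(3,6)] -> total=23

Answer: 23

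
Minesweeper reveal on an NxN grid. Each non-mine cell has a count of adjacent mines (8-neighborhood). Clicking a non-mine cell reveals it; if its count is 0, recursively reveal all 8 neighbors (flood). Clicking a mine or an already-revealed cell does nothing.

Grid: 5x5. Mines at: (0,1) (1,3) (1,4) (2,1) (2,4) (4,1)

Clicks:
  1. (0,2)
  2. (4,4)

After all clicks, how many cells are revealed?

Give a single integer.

Click 1 (0,2) count=2: revealed 1 new [(0,2)] -> total=1
Click 2 (4,4) count=0: revealed 6 new [(3,2) (3,3) (3,4) (4,2) (4,3) (4,4)] -> total=7

Answer: 7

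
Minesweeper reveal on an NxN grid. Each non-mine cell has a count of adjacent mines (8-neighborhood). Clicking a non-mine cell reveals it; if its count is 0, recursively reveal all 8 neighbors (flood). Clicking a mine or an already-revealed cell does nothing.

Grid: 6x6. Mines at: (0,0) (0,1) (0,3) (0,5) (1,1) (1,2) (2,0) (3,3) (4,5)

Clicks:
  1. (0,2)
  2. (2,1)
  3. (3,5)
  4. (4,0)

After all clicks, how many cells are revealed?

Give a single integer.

Click 1 (0,2) count=4: revealed 1 new [(0,2)] -> total=1
Click 2 (2,1) count=3: revealed 1 new [(2,1)] -> total=2
Click 3 (3,5) count=1: revealed 1 new [(3,5)] -> total=3
Click 4 (4,0) count=0: revealed 13 new [(3,0) (3,1) (3,2) (4,0) (4,1) (4,2) (4,3) (4,4) (5,0) (5,1) (5,2) (5,3) (5,4)] -> total=16

Answer: 16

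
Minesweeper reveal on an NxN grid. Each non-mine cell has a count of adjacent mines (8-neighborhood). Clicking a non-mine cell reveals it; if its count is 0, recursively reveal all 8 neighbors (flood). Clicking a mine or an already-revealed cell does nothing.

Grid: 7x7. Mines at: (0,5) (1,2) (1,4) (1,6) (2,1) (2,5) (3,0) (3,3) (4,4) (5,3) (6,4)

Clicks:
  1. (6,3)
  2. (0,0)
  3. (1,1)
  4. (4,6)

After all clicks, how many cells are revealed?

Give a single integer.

Click 1 (6,3) count=2: revealed 1 new [(6,3)] -> total=1
Click 2 (0,0) count=0: revealed 4 new [(0,0) (0,1) (1,0) (1,1)] -> total=5
Click 3 (1,1) count=2: revealed 0 new [(none)] -> total=5
Click 4 (4,6) count=0: revealed 8 new [(3,5) (3,6) (4,5) (4,6) (5,5) (5,6) (6,5) (6,6)] -> total=13

Answer: 13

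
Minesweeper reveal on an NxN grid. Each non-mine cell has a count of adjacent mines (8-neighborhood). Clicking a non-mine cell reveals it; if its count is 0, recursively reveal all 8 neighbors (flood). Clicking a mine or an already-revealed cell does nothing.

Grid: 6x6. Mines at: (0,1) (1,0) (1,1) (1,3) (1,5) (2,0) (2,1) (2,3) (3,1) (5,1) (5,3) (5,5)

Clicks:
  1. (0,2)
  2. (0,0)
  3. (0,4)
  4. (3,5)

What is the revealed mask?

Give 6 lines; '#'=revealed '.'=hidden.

Click 1 (0,2) count=3: revealed 1 new [(0,2)] -> total=1
Click 2 (0,0) count=3: revealed 1 new [(0,0)] -> total=2
Click 3 (0,4) count=2: revealed 1 new [(0,4)] -> total=3
Click 4 (3,5) count=0: revealed 6 new [(2,4) (2,5) (3,4) (3,5) (4,4) (4,5)] -> total=9

Answer: #.#.#.
......
....##
....##
....##
......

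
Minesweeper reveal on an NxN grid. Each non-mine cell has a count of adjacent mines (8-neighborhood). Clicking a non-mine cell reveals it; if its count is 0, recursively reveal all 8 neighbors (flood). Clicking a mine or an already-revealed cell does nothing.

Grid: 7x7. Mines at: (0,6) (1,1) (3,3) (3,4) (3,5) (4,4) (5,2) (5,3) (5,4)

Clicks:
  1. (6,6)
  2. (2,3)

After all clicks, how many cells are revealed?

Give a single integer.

Answer: 7

Derivation:
Click 1 (6,6) count=0: revealed 6 new [(4,5) (4,6) (5,5) (5,6) (6,5) (6,6)] -> total=6
Click 2 (2,3) count=2: revealed 1 new [(2,3)] -> total=7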